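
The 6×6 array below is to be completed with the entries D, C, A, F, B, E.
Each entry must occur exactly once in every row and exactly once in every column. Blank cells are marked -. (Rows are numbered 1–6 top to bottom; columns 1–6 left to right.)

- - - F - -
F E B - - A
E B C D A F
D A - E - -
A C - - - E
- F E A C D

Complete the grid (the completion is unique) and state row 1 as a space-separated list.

Row 1, column 2: row 1 has {F} and column 2 has {C, A, F, B, E}, leaving only D.
Row 1, column 3: row 1 has {D, F} and column 3 has {C, B, E}, leaving only A.
Row 2, column 4: row 2 has {A, F, B, E} and column 4 has {D, A, F, E}, leaving only C.
Row 2, column 5: row 2 has {C, A, F, B, E} and column 5 has {C, A}, leaving only D.
Row 4, column 3: row 4 has {D, A, E} and column 3 has {C, A, B, E}, leaving only F.
Row 4, column 5: row 4 has {D, A, F, E} and column 5 has {D, C, A}, leaving only B.
Row 1, column 5: row 1 has {D, A, F} and column 5 has {D, C, A, B}, leaving only E.
Row 4, column 6: row 4 has {D, A, F, B, E} and column 6 has {D, A, F, E}, leaving only C.
Row 1, column 6: row 1 has {D, A, F, E} and column 6 has {D, C, A, F, E}, leaving only B.
Row 1, column 1: row 1 has {D, A, F, B, E} and column 1 has {D, A, F, E}, leaving only C.
So row 1 reads: C D A F E B.

C D A F E B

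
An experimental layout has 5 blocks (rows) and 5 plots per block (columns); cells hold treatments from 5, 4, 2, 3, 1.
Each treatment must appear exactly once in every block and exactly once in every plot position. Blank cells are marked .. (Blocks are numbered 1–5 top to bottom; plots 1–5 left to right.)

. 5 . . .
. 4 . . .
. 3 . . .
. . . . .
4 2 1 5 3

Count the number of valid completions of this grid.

Block 1, plot 1: eliminating its block and plot leaves {2, 3, 1}.
Block 1, plot 3: eliminating its block and plot leaves {4, 2, 3}.
Block 1, plot 4: eliminating its block and plot leaves {4, 2, 3, 1}.
Block 1, plot 5: eliminating its block and plot leaves {4, 2, 1}.
Block 2, plot 1: eliminating its block and plot leaves {5, 2, 3, 1}.
Block 2, plot 3: eliminating its block and plot leaves {5, 2, 3}.
Block 2, plot 4: eliminating its block and plot leaves {2, 3, 1}.
Block 2, plot 5: eliminating its block and plot leaves {5, 2, 1}.
Block 3, plot 1: eliminating its block and plot leaves {5, 2, 1}.
Block 3, plot 3: eliminating its block and plot leaves {5, 4, 2}.
Block 3, plot 4: eliminating its block and plot leaves {4, 2, 1}.
Block 3, plot 5: eliminating its block and plot leaves {5, 4, 2, 1}.
Block 4, plot 1: eliminating its block and plot leaves {5, 2, 3, 1}.
Block 4, plot 2: eliminating its block and plot leaves {1}.
Block 4, plot 3: eliminating its block and plot leaves {5, 4, 2, 3}.
Block 4, plot 4: eliminating its block and plot leaves {4, 2, 3, 1}.
Block 4, plot 5: eliminating its block and plot leaves {5, 4, 2, 1}.
Enumerating the assignments across these blanks that avoid any block or plot repeat gives 56 completions.

56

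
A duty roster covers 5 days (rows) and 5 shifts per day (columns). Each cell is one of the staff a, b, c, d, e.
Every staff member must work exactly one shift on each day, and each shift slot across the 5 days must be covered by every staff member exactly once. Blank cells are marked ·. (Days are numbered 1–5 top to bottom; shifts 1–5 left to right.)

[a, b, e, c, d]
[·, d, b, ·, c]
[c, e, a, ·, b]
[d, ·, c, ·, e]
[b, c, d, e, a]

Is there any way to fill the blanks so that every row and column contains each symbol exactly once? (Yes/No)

No day or shift among the givens repeats a symbol, and propagating forced cells runs into no contradiction.
One valid completion exists (for instance, a b e c d / e d b a c / c e a d b / d a c b e / b c d e a).

Yes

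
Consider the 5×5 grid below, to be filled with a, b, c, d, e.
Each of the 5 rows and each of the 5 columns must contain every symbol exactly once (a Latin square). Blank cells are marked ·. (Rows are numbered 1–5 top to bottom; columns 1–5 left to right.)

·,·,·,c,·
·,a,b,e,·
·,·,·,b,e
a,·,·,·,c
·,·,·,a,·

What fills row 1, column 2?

Row 2, column 5: row 2 has {a, b, e} and column 5 has {c, e}, leaving only d.
Row 2, column 1: row 2 has {a, b, d, e} and column 1 has {a}, leaving only c.
Row 3, column 1: row 3 has {b, e} and column 1 has {a, c}, leaving only d.
Row 3, column 2: row 3 has {b, d, e} and column 2 has {a}, leaving only c.
Row 3, column 3: row 3 has {b, c, d, e} and column 3 has {b}, leaving only a.
Row 4, column 4: row 4 has {a, c} and column 4 has {a, b, c, e}, leaving only d.
Row 4, column 3: row 4 has {a, c, d} and column 3 has {a, b}, leaving only e.
Row 1, column 3: row 1 has {c} and column 3 has {a, b, e}, leaving only d.
Row 4, column 2: row 4 has {a, c, d, e} and column 2 has {a, c}, leaving only b.
Row 1 already has {c, d} and column 2 already has {a, b, c}, so row 1, column 2 must be e.

e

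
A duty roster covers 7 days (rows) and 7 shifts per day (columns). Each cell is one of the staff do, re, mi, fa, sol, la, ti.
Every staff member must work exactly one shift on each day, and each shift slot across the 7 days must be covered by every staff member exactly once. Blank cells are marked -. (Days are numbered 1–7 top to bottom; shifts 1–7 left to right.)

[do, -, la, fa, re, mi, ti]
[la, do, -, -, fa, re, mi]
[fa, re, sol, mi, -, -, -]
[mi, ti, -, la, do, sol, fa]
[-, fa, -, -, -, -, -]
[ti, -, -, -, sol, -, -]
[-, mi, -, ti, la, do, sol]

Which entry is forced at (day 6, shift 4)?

Day 1, shift 2: day 1 has {do, re, mi, fa, la, ti} and shift 2 has {do, re, mi, fa, ti}, leaving only sol.
Day 2, shift 3: day 2 has {do, re, mi, fa, la} and shift 3 has {sol, la}, leaving only ti.
Day 2, shift 4: day 2 has {do, re, mi, fa, la, ti} and shift 4 has {mi, fa, la, ti}, leaving only sol.
Day 3, shift 5: day 3 has {re, mi, fa, sol} and shift 5 has {do, re, fa, sol, la}, leaving only ti.
Day 3, shift 6: day 3 has {re, mi, fa, sol, ti} and shift 6 has {do, re, mi, sol}, leaving only la.
Day 3, shift 7: day 3 has {re, mi, fa, sol, la, ti} and shift 7 has {mi, fa, sol, ti}, leaving only do.
Day 4, shift 3: day 4 has {do, mi, fa, sol, la, ti} and shift 3 has {sol, la, ti}, leaving only re.
Day 5, shift 5: day 5 has {fa} and shift 5 has {do, re, fa, sol, la, ti}, leaving only mi.
Day 5, shift 3: day 5 has {mi, fa} and shift 3 has {re, sol, la, ti}, leaving only do.
Day 5, shift 4: day 5 has {do, mi, fa} and shift 4 has {mi, fa, sol, la, ti}, leaving only re.
Day 6 already has {sol, ti} and shift 4 already has {re, mi, fa, sol, la, ti}, so day 6, shift 4 must be do.

do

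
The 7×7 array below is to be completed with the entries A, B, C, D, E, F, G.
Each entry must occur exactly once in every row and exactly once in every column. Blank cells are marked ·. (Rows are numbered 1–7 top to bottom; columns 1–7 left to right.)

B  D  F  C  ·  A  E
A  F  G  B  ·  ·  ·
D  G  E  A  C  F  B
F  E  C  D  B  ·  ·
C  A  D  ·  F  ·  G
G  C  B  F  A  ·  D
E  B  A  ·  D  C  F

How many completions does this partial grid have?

Row 1, column 5: eliminating its row and column leaves {G}.
Row 2, column 5: eliminating its row and column leaves {E}.
Row 2, column 6: eliminating its row and column leaves {D, E}.
Row 2, column 7: eliminating its row and column leaves {C}.
Row 4, column 6: eliminating its row and column leaves {G}.
Row 4, column 7: eliminating its row and column leaves {A}.
Row 5, column 4: eliminating its row and column leaves {E}.
Row 5, column 6: eliminating its row and column leaves {B, E}.
Row 6, column 6: eliminating its row and column leaves {E}.
Row 7, column 4: eliminating its row and column leaves {G}.
Only one assignment across all blanks avoids any row or column repeat, giving 1 completion.

1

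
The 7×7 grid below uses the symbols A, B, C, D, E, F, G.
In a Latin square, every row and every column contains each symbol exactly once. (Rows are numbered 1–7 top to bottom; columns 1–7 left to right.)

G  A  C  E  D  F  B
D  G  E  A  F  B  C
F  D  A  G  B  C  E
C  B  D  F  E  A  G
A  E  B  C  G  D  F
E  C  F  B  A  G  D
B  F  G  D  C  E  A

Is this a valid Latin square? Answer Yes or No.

Each row is a permutation of the 7 symbols, and so is each column.

Yes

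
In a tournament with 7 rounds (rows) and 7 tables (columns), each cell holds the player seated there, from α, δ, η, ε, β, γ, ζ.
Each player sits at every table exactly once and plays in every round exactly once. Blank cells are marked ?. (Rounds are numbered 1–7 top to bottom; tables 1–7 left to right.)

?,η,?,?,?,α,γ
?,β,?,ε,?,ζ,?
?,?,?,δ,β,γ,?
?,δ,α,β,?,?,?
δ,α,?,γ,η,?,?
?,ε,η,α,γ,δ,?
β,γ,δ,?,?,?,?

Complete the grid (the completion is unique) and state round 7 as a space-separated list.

Round 1, table 4: round 1 has {α, η, γ} and table 4 has {α, δ, ε, β, γ}, leaving only ζ.
Round 7, table 4: round 7 has {δ, β, γ} and table 4 has {α, δ, ε, β, γ, ζ}, leaving only η.
Round 7, table 6: round 7 has {δ, η, β, γ} and table 6 has {α, δ, γ, ζ}, leaving only ε.
Round 1, table 1: round 1 has {α, η, γ, ζ} and table 1 has {δ, β}, leaving only ε.
Round 1, table 3: round 1 has {α, η, ε, γ, ζ} and table 3 has {α, δ, η}, leaving only β.
Round 1, table 5: round 1 has {α, η, ε, β, γ, ζ} and table 5 has {η, β, γ}, leaving only δ.
Round 2, table 3: round 2 has {ε, β, ζ} and table 3 has {α, δ, η, β}, leaving only γ.
Round 2, table 5: round 2 has {ε, β, γ, ζ} and table 5 has {δ, η, β, γ}, leaving only α.
Round 7, table 5: round 7 has {δ, η, ε, β, γ} and table 5 has {α, δ, η, β, γ}, leaving only ζ.
Round 7, table 7: round 7 has {δ, η, ε, β, γ, ζ} and table 7 has {γ}, leaving only α.
So round 7 reads: β γ δ η ζ ε α.

β γ δ η ζ ε α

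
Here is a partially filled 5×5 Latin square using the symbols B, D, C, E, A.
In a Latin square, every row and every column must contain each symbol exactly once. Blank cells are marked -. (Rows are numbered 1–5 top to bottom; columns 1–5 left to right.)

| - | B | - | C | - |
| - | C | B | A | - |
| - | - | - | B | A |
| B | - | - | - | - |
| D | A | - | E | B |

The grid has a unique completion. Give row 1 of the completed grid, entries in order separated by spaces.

A B D C E

Row 2, column 1: row 2 has {B, C, A} and column 1 has {B, D}, leaving only E.
Row 1, column 1: row 1 has {B, C} and column 1 has {B, D, E}, leaving only A.
Row 2, column 5: row 2 has {B, C, E, A} and column 5 has {B, A}, leaving only D.
Row 1, column 5: row 1 has {B, C, A} and column 5 has {B, D, A}, leaving only E.
Row 1, column 3: row 1 has {B, C, E, A} and column 3 has {B}, leaving only D.
So row 1 reads: A B D C E.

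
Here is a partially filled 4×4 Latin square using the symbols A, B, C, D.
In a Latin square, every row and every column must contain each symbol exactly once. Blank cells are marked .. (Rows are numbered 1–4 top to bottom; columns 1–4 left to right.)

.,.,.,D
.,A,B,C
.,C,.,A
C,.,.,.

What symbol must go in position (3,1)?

Row 1, column 2: row 1 has {D} and column 2 has {A, C}, leaving only B.
Row 1, column 1: row 1 has {B, D} and column 1 has {C}, leaving only A.
Row 1, column 3: row 1 has {A, B, D} and column 3 has {B}, leaving only C.
Row 2, column 1: row 2 has {A, B, C} and column 1 has {A, C}, leaving only D.
Row 3 already has {A, C} and column 1 already has {A, C, D}, so row 3, column 1 must be B.

B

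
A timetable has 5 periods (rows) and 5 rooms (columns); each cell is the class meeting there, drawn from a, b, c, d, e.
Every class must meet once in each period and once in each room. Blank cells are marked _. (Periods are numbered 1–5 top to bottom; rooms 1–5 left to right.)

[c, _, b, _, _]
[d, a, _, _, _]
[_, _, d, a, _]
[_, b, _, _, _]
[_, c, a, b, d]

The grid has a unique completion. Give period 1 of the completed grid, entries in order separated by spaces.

c d b e a

Period 3, room 2: period 3 has {a, d} and room 2 has {a, b, c}, leaving only e.
Period 1, room 2: period 1 has {b, c} and room 2 has {a, b, c, e}, leaving only d.
Period 1, room 4: period 1 has {b, c, d} and room 4 has {a, b}, leaving only e.
Period 1, room 5: period 1 has {b, c, d, e} and room 5 has {d}, leaving only a.
So period 1 reads: c d b e a.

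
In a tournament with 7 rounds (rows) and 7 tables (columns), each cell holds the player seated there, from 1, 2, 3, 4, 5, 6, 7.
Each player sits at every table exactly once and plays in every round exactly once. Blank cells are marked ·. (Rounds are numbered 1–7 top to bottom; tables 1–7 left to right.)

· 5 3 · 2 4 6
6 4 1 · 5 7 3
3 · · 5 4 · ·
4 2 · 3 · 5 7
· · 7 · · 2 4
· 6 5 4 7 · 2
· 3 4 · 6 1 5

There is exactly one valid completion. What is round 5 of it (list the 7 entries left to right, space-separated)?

5 1 7 6 3 2 4

Round 5, table 2: round 5 has {2, 4, 7} and table 2 has {2, 3, 4, 5, 6}, leaving only 1.
Round 5, table 1: round 5 has {1, 2, 4, 7} and table 1 has {3, 4, 6}, leaving only 5.
Round 5, table 4: round 5 has {1, 2, 4, 5, 7} and table 4 has {3, 4, 5}, leaving only 6.
Round 5, table 5: round 5 has {1, 2, 4, 5, 6, 7} and table 5 has {2, 4, 5, 6, 7}, leaving only 3.
So round 5 reads: 5 1 7 6 3 2 4.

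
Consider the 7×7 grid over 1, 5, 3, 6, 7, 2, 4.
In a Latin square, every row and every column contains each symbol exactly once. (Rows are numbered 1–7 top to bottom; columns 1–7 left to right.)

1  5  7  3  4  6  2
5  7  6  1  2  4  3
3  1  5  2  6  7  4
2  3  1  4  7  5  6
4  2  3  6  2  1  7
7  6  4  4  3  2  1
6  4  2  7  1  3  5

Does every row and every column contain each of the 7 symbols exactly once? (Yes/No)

Row 5 contains 2 twice (at columns 2 and 5); row 6 is also not a permutation.

No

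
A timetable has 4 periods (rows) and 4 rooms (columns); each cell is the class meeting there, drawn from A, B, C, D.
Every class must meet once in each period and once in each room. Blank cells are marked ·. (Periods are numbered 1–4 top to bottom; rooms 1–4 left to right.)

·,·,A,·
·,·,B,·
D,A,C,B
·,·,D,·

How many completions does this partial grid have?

4

Period 1, room 1: eliminating its period and room leaves {B, C}.
Period 1, room 2: eliminating its period and room leaves {B, C, D}.
Period 1, room 4: eliminating its period and room leaves {C, D}.
Period 2, room 1: eliminating its period and room leaves {A, C}.
Period 2, room 2: eliminating its period and room leaves {C, D}.
Period 2, room 4: eliminating its period and room leaves {A, C, D}.
Period 4, room 1: eliminating its period and room leaves {A, B, C}.
Period 4, room 2: eliminating its period and room leaves {B, C}.
Period 4, room 4: eliminating its period and room leaves {A, C}.
Enumerating the assignments across these blanks that avoid any period or room repeat gives 4 completions.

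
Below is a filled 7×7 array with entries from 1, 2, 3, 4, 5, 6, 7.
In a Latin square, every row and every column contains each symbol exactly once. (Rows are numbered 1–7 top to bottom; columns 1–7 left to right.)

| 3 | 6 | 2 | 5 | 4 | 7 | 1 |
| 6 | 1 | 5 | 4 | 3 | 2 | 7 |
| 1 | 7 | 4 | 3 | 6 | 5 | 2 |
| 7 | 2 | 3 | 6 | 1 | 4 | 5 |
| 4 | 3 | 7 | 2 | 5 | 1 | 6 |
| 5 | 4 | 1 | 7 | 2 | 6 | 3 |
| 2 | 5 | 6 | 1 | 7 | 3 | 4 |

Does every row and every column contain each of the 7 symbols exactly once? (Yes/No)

Each row is a permutation of the 7 symbols, and so is each column.

Yes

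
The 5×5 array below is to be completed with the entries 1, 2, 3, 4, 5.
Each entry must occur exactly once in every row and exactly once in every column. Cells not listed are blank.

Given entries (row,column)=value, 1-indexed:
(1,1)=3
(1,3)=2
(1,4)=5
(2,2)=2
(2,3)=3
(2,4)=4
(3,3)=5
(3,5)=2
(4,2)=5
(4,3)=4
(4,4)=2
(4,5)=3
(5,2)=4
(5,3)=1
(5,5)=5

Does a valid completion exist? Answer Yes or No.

Yes

No row or column among the givens repeats a symbol, and propagating forced cells runs into no contradiction.
One valid completion exists (for instance, 3 1 2 5 4 / 5 2 3 4 1 / 4 3 5 1 2 / 1 5 4 2 3 / 2 4 1 3 5).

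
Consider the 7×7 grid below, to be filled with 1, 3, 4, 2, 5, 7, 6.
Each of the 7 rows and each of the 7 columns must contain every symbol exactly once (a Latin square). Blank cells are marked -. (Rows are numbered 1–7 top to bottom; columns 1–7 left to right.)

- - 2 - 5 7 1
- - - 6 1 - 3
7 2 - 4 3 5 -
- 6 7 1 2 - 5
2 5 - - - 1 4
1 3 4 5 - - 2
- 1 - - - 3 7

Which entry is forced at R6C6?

Row 6 already has {1, 3, 4, 2, 5} and column 6 already has {1, 3, 5, 7}, so row 6, column 6 must be 6.

6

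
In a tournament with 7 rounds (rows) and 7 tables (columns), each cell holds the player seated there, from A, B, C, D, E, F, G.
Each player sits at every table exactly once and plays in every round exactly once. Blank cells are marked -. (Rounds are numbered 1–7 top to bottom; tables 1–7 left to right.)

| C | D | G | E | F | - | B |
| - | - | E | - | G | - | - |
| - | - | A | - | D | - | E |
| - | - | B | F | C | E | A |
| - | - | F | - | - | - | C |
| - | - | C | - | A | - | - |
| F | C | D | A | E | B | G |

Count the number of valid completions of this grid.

12

Round 1, table 6: eliminating its round and table leaves {A}.
Round 2, table 1: eliminating its round and table leaves {A, B, D}.
Round 2, table 2: eliminating its round and table leaves {A, B, F}.
Round 2, table 4: eliminating its round and table leaves {B, C, D}.
Round 2, table 6: eliminating its round and table leaves {A, C, D, F}.
Round 2, table 7: eliminating its round and table leaves {D, F}.
Round 3, table 1: eliminating its round and table leaves {B, G}.
Round 3, table 2: eliminating its round and table leaves {B, F, G}.
Round 3, table 4: eliminating its round and table leaves {B, C, G}.
Round 3, table 6: eliminating its round and table leaves {C, F, G}.
Round 4, table 1: eliminating its round and table leaves {D, G}.
Round 4, table 2: eliminating its round and table leaves {G}.
Round 5, table 1: eliminating its round and table leaves {A, B, D, E, G}.
Round 5, table 2: eliminating its round and table leaves {A, B, E, G}.
Round 5, table 4: eliminating its round and table leaves {B, D, G}.
Round 5, table 5: eliminating its round and table leaves {B}.
Round 5, table 6: eliminating its round and table leaves {A, D, G}.
Round 6, table 1: eliminating its round and table leaves {B, D, E, G}.
Round 6, table 2: eliminating its round and table leaves {B, E, F, G}.
Round 6, table 4: eliminating its round and table leaves {B, D, G}.
Round 6, table 6: eliminating its round and table leaves {D, F, G}.
Round 6, table 7: eliminating its round and table leaves {D, F}.
Enumerating the assignments across these blanks that avoid any round or table repeat gives 12 completions.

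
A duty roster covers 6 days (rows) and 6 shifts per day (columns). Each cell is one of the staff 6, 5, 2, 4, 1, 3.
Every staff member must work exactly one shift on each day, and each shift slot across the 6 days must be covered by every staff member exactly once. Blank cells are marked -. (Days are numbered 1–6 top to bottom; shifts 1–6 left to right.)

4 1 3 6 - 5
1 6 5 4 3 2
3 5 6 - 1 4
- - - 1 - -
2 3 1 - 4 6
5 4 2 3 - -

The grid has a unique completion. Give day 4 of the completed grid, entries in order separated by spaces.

Day 4, shift 1: day 4 has {1} and shift 1 has {5, 2, 4, 1, 3}, leaving only 6.
Day 4, shift 2: day 4 has {6, 1} and shift 2 has {6, 5, 4, 1, 3}, leaving only 2.
Day 4, shift 3: day 4 has {6, 2, 1} and shift 3 has {6, 5, 2, 1, 3}, leaving only 4.
Day 4, shift 5: day 4 has {6, 2, 4, 1} and shift 5 has {4, 1, 3}, leaving only 5.
Day 4, shift 6: day 4 has {6, 5, 2, 4, 1} and shift 6 has {6, 5, 2, 4}, leaving only 3.
So day 4 reads: 6 2 4 1 5 3.

6 2 4 1 5 3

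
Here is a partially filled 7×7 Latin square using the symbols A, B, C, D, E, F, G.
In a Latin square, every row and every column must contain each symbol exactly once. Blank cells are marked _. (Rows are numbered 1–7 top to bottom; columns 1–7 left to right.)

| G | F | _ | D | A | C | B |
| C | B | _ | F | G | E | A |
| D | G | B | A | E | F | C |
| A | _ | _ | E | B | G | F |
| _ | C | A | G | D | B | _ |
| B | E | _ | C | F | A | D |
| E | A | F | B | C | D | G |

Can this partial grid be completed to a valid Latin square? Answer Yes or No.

No row or column among the givens repeats a symbol, and propagating forced cells runs into no contradiction.
One valid completion exists (for instance, G F E D A C B / C B D F G E A / D G B A E F C / A D C E B G F / F C A G D B E / B E G C F A D / E A F B C D G).

Yes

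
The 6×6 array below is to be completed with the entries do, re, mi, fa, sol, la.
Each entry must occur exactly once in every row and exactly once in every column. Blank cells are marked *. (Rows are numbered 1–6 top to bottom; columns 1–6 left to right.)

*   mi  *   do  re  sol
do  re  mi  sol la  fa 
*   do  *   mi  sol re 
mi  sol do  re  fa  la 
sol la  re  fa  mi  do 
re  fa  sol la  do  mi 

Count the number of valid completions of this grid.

Row 1, column 1: eliminating its row and column leaves {fa, la}.
Row 1, column 3: eliminating its row and column leaves {fa, la}.
Row 3, column 1: eliminating its row and column leaves {fa, la}.
Row 3, column 3: eliminating its row and column leaves {fa, la}.
Enumerating the assignments across these blanks that avoid any row or column repeat gives 2 completions.

2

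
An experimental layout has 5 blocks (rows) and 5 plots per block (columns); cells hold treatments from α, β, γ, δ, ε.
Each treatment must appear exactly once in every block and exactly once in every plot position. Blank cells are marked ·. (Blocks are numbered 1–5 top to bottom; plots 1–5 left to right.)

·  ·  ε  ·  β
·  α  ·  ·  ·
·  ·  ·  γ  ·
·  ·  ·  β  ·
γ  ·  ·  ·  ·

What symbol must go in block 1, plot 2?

γ

Block 1, plot 2 is narrowed to {γ, δ}.
If it were δ, then block 1, plot 4 would be left with no valid symbol.
So block 1, plot 2 must be γ.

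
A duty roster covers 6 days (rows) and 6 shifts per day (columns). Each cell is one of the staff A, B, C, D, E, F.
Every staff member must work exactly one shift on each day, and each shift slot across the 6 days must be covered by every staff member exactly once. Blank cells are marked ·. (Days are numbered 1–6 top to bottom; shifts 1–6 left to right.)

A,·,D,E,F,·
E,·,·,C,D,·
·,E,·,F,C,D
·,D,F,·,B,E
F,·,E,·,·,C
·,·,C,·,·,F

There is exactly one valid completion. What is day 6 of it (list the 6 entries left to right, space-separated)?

D A C B E F

Day 1, shift 6: day 1 has {A, D, E, F} and shift 6 has {C, D, E, F}, leaving only B.
Day 1, shift 2: day 1 has {A, B, D, E, F} and shift 2 has {D, E}, leaving only C.
Day 2, shift 6: day 2 has {C, D, E} and shift 6 has {B, C, D, E, F}, leaving only A.
Day 2, shift 3: day 2 has {A, C, D, E} and shift 3 has {C, D, E, F}, leaving only B.
Day 2, shift 2: day 2 has {A, B, C, D, E} and shift 2 has {C, D, E}, leaving only F.
Day 3, shift 1: day 3 has {C, D, E, F} and shift 1 has {A, E, F}, leaving only B.
Day 6, shift 1: day 6 has {C, F} and shift 1 has {A, B, E, F}, leaving only D.
Day 3, shift 3: day 3 has {B, C, D, E, F} and shift 3 has {B, C, D, E, F}, leaving only A.
Day 4, shift 1: day 4 has {B, D, E, F} and shift 1 has {A, B, D, E, F}, leaving only C.
Day 4, shift 4: day 4 has {B, C, D, E, F} and shift 4 has {C, E, F}, leaving only A.
Day 6, shift 4: day 6 has {C, D, F} and shift 4 has {A, C, E, F}, leaving only B.
Day 6, shift 2: day 6 has {B, C, D, F} and shift 2 has {C, D, E, F}, leaving only A.
Day 6, shift 5: day 6 has {A, B, C, D, F} and shift 5 has {B, C, D, F}, leaving only E.
So day 6 reads: D A C B E F.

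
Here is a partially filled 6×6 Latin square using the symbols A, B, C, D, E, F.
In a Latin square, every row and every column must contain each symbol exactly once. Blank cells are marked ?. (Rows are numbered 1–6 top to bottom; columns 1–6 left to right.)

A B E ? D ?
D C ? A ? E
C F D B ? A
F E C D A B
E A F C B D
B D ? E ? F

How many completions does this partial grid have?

1

Row 1, column 4: eliminating its row and column leaves {F}.
Row 1, column 6: eliminating its row and column leaves {C}.
Row 2, column 3: eliminating its row and column leaves {B}.
Row 2, column 5: eliminating its row and column leaves {F}.
Row 3, column 5: eliminating its row and column leaves {E}.
Row 6, column 3: eliminating its row and column leaves {A}.
Row 6, column 5: eliminating its row and column leaves {C}.
Only one assignment across all blanks avoids any row or column repeat, giving 1 completion.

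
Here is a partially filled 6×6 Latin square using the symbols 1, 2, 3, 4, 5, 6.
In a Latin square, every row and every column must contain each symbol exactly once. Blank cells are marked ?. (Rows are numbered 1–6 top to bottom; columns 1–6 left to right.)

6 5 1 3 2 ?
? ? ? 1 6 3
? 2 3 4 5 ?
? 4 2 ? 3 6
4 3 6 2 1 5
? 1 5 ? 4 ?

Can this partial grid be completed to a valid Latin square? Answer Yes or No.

Row 2, column 2: row 2 together with column 2 already contain {1, 2, 3, 4, 5, 6} — every symbol — so nothing can go there. The grid has no valid completion.

No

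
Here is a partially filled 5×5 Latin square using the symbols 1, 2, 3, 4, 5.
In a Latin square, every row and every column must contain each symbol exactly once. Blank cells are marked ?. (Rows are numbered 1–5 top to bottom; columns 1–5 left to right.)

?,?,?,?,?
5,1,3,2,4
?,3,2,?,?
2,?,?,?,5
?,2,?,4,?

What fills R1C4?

Row 3, column 5: row 3 has {2, 3} and column 5 has {4, 5}, leaving only 1.
Row 3, column 1: row 3 has {1, 2, 3} and column 1 has {2, 5}, leaving only 4.
Row 3, column 4: row 3 has {1, 2, 3, 4} and column 4 has {2, 4}, leaving only 5.
Row 4, column 2: row 4 has {2, 5} and column 2 has {1, 2, 3}, leaving only 4.
Row 1, column 2: row 1 has {} and column 2 has {1, 2, 3, 4}, leaving only 5.
Row 4, column 3: row 4 has {2, 4, 5} and column 3 has {2, 3}, leaving only 1.
Row 1, column 3: row 1 has {5} and column 3 has {1, 2, 3}, leaving only 4.
Row 4, column 4: row 4 has {1, 2, 4, 5} and column 4 has {2, 4, 5}, leaving only 3.
Row 1 already has {4, 5} and column 4 already has {2, 3, 4, 5}, so row 1, column 4 must be 1.

1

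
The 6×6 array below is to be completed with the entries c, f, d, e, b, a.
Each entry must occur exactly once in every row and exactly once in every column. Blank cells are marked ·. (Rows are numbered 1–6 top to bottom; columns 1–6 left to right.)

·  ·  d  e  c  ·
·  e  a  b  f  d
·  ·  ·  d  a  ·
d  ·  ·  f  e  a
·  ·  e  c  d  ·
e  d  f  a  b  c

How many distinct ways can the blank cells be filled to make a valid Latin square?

Row 1, column 1: eliminating its row and column leaves {f, b, a}.
Row 1, column 2: eliminating its row and column leaves {f, b, a}.
Row 1, column 6: eliminating its row and column leaves {f, b}.
Row 2, column 1: eliminating its row and column leaves {c}.
Row 3, column 1: eliminating its row and column leaves {c, f, b}.
Row 3, column 2: eliminating its row and column leaves {c, f, b}.
Row 3, column 3: eliminating its row and column leaves {c, b}.
Row 3, column 6: eliminating its row and column leaves {f, e, b}.
Row 4, column 2: eliminating its row and column leaves {c, b}.
Row 4, column 3: eliminating its row and column leaves {c, b}.
Row 5, column 1: eliminating its row and column leaves {f, b, a}.
Row 5, column 2: eliminating its row and column leaves {f, b, a}.
Row 5, column 6: eliminating its row and column leaves {f, b}.
Enumerating the assignments across these blanks that avoid any row or column repeat gives 6 completions.

6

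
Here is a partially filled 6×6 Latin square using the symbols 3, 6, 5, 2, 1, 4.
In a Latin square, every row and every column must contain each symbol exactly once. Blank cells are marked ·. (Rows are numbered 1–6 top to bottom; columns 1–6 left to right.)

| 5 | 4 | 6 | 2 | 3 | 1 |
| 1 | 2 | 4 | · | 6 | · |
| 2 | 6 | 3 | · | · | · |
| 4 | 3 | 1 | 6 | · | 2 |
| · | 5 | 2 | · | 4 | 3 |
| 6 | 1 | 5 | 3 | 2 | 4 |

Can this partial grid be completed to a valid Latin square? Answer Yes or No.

No

Row 5, column 1: row 5 together with column 1 already contain {3, 6, 5, 2, 1, 4} — every symbol — so nothing can go there. The grid has no valid completion.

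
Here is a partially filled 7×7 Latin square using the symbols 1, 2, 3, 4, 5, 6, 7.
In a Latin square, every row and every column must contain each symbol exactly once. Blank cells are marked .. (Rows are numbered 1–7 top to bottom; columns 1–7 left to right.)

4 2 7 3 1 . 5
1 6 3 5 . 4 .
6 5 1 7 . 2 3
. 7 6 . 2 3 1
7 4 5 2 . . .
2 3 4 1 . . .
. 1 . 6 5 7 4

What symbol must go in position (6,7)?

Row 1, column 6: row 1 has {1, 2, 3, 4, 5, 7} and column 6 has {2, 3, 4, 7}, leaving only 6.
Row 2, column 5: row 2 has {1, 3, 4, 5, 6} and column 5 has {1, 2, 5}, leaving only 7.
Row 2, column 7: row 2 has {1, 3, 4, 5, 6, 7} and column 7 has {1, 3, 4, 5}, leaving only 2.
Row 3, column 5: row 3 has {1, 2, 3, 5, 6, 7} and column 5 has {1, 2, 5, 7}, leaving only 4.
Row 4, column 1: row 4 has {1, 2, 3, 6, 7} and column 1 has {1, 2, 4, 6, 7}, leaving only 5.
Row 4, column 4: row 4 has {1, 2, 3, 5, 6, 7} and column 4 has {1, 2, 3, 5, 6, 7}, leaving only 4.
Row 5, column 6: row 5 has {2, 4, 5, 7} and column 6 has {2, 3, 4, 6, 7}, leaving only 1.
Row 5, column 7: row 5 has {1, 2, 4, 5, 7} and column 7 has {1, 2, 3, 4, 5}, leaving only 6.
Row 6 already has {1, 2, 3, 4} and column 7 already has {1, 2, 3, 4, 5, 6}, so row 6, column 7 must be 7.

7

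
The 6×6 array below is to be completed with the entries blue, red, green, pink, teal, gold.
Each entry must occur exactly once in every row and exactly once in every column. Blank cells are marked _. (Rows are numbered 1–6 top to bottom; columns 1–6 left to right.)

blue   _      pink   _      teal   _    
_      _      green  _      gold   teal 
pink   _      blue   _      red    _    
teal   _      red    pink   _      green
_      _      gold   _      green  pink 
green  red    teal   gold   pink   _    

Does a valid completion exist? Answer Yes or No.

Row 2, column 1: row 2 has {green, teal, gold} and column 1 has {blue, green, pink, teal}, so it must be red.
Now row 5, column 1: row 5 together with column 1 already contain {blue, red, green, pink, teal, gold} — every symbol — so nothing can go there. The grid has no valid completion.

No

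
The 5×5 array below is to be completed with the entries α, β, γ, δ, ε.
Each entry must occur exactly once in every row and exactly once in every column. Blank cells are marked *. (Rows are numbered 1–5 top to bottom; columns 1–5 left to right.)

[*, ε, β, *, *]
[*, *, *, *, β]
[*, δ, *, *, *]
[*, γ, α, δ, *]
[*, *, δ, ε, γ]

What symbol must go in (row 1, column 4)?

α

Row 2, column 2: row 2 has {β} and column 2 has {γ, δ, ε}, leaving only α.
Row 2, column 4: row 2 has {α, β} and column 4 has {δ, ε}, leaving only γ.
Row 1 already has {β, ε} and column 4 already has {γ, δ, ε}, so row 1, column 4 must be α.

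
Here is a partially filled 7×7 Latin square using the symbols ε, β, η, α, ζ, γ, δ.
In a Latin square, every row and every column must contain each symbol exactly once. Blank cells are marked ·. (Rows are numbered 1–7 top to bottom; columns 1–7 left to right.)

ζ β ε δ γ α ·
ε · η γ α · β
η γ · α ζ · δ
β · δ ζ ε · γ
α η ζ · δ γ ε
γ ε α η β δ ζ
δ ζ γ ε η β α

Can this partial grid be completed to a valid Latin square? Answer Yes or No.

No row or column among the givens repeats a symbol, and propagating forced cells runs into no contradiction.
One valid completion exists (for instance, ζ β ε δ γ α η / ε δ η γ α ζ β / η γ β α ζ ε δ / β α δ ζ ε η γ / α η ζ β δ γ ε / γ ε α η β δ ζ / δ ζ γ ε η β α).

Yes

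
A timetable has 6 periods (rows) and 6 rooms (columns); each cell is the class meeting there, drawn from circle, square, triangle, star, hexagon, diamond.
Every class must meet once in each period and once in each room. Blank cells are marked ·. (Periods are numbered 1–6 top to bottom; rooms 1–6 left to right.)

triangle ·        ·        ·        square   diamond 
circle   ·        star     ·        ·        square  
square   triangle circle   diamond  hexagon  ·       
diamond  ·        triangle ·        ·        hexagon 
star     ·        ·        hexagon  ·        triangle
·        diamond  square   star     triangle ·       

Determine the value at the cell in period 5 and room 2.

Period 1, room 3: period 1 has {square, triangle, diamond} and room 3 has {circle, square, triangle, star}, leaving only hexagon.
Period 1, room 4: period 1 has {square, triangle, hexagon, diamond} and room 4 has {star, hexagon, diamond}, leaving only circle.
Period 1, room 2: period 1 has {circle, square, triangle, hexagon, diamond} and room 2 has {triangle, diamond}, leaving only star.
Period 2, room 2: period 2 has {circle, square, star} and room 2 has {triangle, star, diamond}, leaving only hexagon.
Period 2, room 4: period 2 has {circle, square, star, hexagon} and room 4 has {circle, star, hexagon, diamond}, leaving only triangle.
Period 2, room 5: period 2 has {circle, square, triangle, star, hexagon} and room 5 has {square, triangle, hexagon}, leaving only diamond.
Period 3, room 6: period 3 has {circle, square, triangle, hexagon, diamond} and room 6 has {square, triangle, hexagon, diamond}, leaving only star.
Period 4, room 4: period 4 has {triangle, hexagon, diamond} and room 4 has {circle, triangle, star, hexagon, diamond}, leaving only square.
Period 4, room 2: period 4 has {square, triangle, hexagon, diamond} and room 2 has {triangle, star, hexagon, diamond}, leaving only circle.
Period 5 already has {triangle, star, hexagon} and room 2 already has {circle, triangle, star, hexagon, diamond}, so period 5, room 2 must be square.

square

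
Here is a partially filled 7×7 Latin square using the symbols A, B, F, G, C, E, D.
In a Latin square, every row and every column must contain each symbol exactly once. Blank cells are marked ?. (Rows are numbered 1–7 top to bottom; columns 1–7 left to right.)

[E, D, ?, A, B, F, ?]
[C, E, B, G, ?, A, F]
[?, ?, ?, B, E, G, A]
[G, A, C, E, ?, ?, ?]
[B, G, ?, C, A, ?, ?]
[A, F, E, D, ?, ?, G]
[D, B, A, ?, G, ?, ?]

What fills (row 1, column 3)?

G

Row 1 already has {A, B, F, E, D} and column 3 already has {A, B, C, E}, so row 1, column 3 must be G.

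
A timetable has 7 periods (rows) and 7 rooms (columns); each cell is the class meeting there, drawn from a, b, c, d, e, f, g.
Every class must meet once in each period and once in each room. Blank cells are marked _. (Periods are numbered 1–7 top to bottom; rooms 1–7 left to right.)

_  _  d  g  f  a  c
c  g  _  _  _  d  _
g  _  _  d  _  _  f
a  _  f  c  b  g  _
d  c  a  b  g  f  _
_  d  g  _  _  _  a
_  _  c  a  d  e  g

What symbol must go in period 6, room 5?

c

Period 4, room 2: period 4 has {a, b, c, f, g} and room 2 has {c, d, g}, leaving only e.
Period 1, room 2: period 1 has {a, c, d, f, g} and room 2 has {c, d, e, g}, leaving only b.
Period 1, room 1: period 1 has {a, b, c, d, f, g} and room 1 has {a, c, d, g}, leaving only e.
Period 3, room 2: period 3 has {d, f, g} and room 2 has {b, c, d, e, g}, leaving only a.
Period 4, room 7: period 4 has {a, b, c, e, f, g} and room 7 has {a, c, f, g}, leaving only d.
Period 5, room 7: period 5 has {a, b, c, d, f, g} and room 7 has {a, c, d, f, g}, leaving only e.
Period 2, room 7: period 2 has {c, d, g} and room 7 has {a, c, d, e, f, g}, leaving only b.
Period 2, room 3: period 2 has {b, c, d, g} and room 3 has {a, c, d, f, g}, leaving only e.
Period 2, room 4: period 2 has {b, c, d, e, g} and room 4 has {a, b, c, d, g}, leaving only f.
Period 2, room 5: period 2 has {b, c, d, e, f, g} and room 5 has {b, d, f, g}, leaving only a.
Period 3, room 3: period 3 has {a, d, f, g} and room 3 has {a, c, d, e, f, g}, leaving only b.
Period 3, room 6: period 3 has {a, b, d, f, g} and room 6 has {a, d, e, f, g}, leaving only c.
Period 3, room 5: period 3 has {a, b, c, d, f, g} and room 5 has {a, b, d, f, g}, leaving only e.
Period 6 already has {a, d, g} and room 5 already has {a, b, d, e, f, g}, so period 6, room 5 must be c.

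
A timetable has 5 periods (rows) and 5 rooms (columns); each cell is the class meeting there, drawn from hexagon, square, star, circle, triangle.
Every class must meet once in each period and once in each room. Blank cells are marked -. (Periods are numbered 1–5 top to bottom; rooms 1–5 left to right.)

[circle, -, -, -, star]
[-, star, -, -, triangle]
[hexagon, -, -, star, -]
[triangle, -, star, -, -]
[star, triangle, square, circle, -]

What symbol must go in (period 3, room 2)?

Period 2, room 1: period 2 has {star, triangle} and room 1 has {hexagon, star, circle, triangle}, leaving only square.
Period 2, room 4: period 2 has {square, star, triangle} and room 4 has {star, circle}, leaving only hexagon.
Period 2, room 3: period 2 has {hexagon, square, star, triangle} and room 3 has {square, star}, leaving only circle.
Period 3, room 3: period 3 has {hexagon, star} and room 3 has {square, star, circle}, leaving only triangle.
Period 1, room 3: period 1 has {star, circle} and room 3 has {square, star, circle, triangle}, leaving only hexagon.
Period 1, room 2: period 1 has {hexagon, star, circle} and room 2 has {star, triangle}, leaving only square.
Period 3 already has {hexagon, star, triangle} and room 2 already has {square, star, triangle}, so period 3, room 2 must be circle.

circle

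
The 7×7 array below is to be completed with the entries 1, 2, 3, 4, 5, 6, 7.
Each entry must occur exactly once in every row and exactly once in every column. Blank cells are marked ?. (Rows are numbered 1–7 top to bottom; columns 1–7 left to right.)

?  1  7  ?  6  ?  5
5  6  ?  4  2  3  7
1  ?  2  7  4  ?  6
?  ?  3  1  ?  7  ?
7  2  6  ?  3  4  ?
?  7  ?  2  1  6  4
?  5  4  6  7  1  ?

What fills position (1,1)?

Row 1, column 4: row 1 has {1, 5, 6, 7} and column 4 has {1, 2, 4, 6, 7}, leaving only 3.
Row 1, column 6: row 1 has {1, 3, 5, 6, 7} and column 6 has {1, 3, 4, 6, 7}, leaving only 2.
Row 1 already has {1, 2, 3, 5, 6, 7} and column 1 already has {1, 5, 7}, so row 1, column 1 must be 4.

4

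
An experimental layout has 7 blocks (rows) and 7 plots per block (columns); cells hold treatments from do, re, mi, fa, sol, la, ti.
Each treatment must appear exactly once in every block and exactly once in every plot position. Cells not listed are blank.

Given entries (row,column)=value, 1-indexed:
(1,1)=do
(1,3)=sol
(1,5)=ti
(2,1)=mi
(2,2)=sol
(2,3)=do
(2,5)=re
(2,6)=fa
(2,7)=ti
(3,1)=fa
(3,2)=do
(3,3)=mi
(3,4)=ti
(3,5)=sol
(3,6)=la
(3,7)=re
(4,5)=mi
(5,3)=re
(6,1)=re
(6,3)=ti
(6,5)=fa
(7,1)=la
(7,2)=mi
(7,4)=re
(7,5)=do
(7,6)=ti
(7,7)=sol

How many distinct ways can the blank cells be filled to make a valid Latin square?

7

Block 1, plot 2: eliminating its block and plot leaves {re, fa, la}.
Block 1, plot 4: eliminating its block and plot leaves {mi, fa, la}.
Block 1, plot 6: eliminating its block and plot leaves {re, mi}.
Block 1, plot 7: eliminating its block and plot leaves {mi, fa, la}.
Block 2, plot 4: eliminating its block and plot leaves {la}.
Block 4, plot 1: eliminating its block and plot leaves {sol, ti}.
Block 4, plot 2: eliminating its block and plot leaves {re, fa, la, ti}.
Block 4, plot 3: eliminating its block and plot leaves {fa, la}.
Block 4, plot 4: eliminating its block and plot leaves {do, fa, sol, la}.
Block 4, plot 6: eliminating its block and plot leaves {do, re, sol}.
Block 4, plot 7: eliminating its block and plot leaves {do, fa, la}.
Block 5, plot 1: eliminating its block and plot leaves {sol, ti}.
Block 5, plot 2: eliminating its block and plot leaves {fa, la, ti}.
Block 5, plot 4: eliminating its block and plot leaves {do, mi, fa, sol, la}.
Block 5, plot 5: eliminating its block and plot leaves {la}.
Block 5, plot 6: eliminating its block and plot leaves {do, mi, sol}.
Block 5, plot 7: eliminating its block and plot leaves {do, mi, fa, la}.
Block 6, plot 2: eliminating its block and plot leaves {la}.
Block 6, plot 4: eliminating its block and plot leaves {do, mi, sol, la}.
Block 6, plot 6: eliminating its block and plot leaves {do, mi, sol}.
Block 6, plot 7: eliminating its block and plot leaves {do, mi, la}.
Block 7, plot 3: eliminating its block and plot leaves {fa}.
Enumerating the assignments across these blanks that avoid any block or plot repeat gives 7 completions.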